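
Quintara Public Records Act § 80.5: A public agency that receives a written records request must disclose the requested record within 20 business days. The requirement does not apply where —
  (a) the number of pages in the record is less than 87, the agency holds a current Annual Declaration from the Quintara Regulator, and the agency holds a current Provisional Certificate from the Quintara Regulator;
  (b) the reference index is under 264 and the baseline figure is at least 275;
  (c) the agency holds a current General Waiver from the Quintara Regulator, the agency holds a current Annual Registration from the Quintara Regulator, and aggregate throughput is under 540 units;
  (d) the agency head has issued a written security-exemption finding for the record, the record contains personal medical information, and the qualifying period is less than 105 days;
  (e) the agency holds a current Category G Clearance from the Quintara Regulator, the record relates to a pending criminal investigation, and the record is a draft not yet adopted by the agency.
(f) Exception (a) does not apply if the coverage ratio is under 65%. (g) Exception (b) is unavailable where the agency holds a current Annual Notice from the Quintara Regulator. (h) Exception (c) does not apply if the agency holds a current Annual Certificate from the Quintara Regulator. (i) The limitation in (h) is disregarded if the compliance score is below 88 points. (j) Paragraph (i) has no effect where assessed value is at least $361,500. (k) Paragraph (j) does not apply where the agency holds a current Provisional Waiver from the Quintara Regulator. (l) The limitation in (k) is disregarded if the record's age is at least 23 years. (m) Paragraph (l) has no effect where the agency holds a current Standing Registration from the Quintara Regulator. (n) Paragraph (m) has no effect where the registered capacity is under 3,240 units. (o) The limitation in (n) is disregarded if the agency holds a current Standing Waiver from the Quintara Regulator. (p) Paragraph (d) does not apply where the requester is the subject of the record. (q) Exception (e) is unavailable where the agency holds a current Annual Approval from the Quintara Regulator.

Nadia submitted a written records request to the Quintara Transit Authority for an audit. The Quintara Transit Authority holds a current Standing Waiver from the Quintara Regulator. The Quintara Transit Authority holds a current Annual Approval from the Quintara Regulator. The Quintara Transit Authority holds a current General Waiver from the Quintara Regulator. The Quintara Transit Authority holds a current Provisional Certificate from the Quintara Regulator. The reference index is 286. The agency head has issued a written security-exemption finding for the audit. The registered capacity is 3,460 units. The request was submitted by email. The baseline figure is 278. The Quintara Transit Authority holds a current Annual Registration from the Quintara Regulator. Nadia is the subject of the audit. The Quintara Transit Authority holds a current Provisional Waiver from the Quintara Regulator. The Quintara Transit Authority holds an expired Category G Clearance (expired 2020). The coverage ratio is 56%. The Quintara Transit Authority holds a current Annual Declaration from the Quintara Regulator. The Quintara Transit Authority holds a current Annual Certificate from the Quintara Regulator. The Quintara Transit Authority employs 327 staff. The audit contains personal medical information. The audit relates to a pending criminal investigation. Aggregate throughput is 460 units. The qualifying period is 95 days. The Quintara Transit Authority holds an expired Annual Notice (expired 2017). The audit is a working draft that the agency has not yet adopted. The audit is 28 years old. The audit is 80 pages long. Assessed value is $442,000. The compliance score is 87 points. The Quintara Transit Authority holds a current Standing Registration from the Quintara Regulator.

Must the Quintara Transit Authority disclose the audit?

No — exception (c) applies; the Quintara Transit Authority is not required to disclose the audit.

Exception (a): the number of pages in the record is 80, less than the 87 limit; a current Annual Declaration is held; a current Provisional Certificate is held — every condition holds. Turning to paragraph (f): (f) operates against (a): the coverage ratio is 56%, under the 65% limit. So (a) is unavailable.
Exception (b) does not apply: the reference index is 286, not under 264.
Exception (c)'s conditions are all satisfied: a current General Waiver is held; a current Annual Registration is held; aggregate throughput is 460 units, under the 540 units limit. As to paragraphs (h)–(o): (h) would limit (c) — a current Annual Certificate is held — but (i) sets (h) aside: (i) operates against (h): the compliance score is 87 points, below the 88 points limit. (j) is triggered (assessed value is $442,000, meeting the $361,500 threshold), but is displaced by (k): (k) operates against (j): a current Provisional Waiver is held. (l) applies (the record's age is 28 years, meeting the 23 years threshold), but is overridden by (m): (m) operates against (l): a current Standing Registration is held. (n) is not engaged (the registered capacity is 3,460 units, not under 3,240 units), so (m) stands. So (c) applies.
Exception (d)'s conditions are all satisfied: a written security-exemption finding has been issued; the audit contains personal medical information; the qualifying period is 95 days, less than the 105 days limit. But: (p) operates against (d): Nadia is the subject of the audit. (d) is therefore removed.
Exception (e) fails — the Category G Clearance is not current.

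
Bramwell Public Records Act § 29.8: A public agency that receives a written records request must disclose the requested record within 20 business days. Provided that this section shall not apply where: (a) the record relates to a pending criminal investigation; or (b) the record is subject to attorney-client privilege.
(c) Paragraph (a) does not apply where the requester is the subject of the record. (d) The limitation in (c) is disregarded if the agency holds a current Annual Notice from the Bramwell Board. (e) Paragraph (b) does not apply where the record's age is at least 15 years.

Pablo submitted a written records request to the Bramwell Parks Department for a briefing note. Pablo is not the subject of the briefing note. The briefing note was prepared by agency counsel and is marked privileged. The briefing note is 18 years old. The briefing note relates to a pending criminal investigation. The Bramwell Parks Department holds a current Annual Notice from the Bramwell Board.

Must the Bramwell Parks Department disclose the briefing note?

Exception (a) is satisfied on its face — the briefing note relates to a pending investigation. Applying paragraphs (c)–(d): (c) is not engaged — Pablo is not the subject of the briefing note. Exception (a) stands.
Exception (b): the briefing note is privileged — every condition holds. Turning to paragraph (e): (e) operates — the record's age is 18 years, meeting the 15 years threshold. (b) is therefore removed.

No — exception (a) applies; the Bramwell Parks Department is not required to disclose the briefing note.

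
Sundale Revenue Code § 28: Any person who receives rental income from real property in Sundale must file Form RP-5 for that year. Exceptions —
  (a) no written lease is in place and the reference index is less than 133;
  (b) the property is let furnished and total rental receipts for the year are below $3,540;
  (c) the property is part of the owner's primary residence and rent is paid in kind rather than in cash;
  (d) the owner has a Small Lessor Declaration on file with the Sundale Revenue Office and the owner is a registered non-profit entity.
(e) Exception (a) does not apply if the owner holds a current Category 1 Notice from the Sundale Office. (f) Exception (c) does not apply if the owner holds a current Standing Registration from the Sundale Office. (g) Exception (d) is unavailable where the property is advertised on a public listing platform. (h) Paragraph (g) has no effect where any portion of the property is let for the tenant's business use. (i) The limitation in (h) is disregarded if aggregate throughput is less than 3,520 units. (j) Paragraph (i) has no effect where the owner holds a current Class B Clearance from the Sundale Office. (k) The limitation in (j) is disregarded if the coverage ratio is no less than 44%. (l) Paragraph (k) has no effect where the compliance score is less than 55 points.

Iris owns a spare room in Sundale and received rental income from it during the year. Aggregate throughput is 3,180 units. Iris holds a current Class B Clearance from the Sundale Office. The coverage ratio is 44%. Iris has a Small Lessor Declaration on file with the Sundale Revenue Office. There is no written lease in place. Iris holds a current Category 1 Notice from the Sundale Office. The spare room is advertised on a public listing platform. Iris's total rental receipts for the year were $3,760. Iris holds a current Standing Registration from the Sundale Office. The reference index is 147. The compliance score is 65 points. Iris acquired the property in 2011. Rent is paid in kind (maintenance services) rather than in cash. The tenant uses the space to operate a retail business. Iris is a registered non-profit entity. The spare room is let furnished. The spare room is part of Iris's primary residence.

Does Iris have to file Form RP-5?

Yes — Iris must file Form RP-5.

Exception (a) requires that the reference index is less than 133; but the reference index is 147, not less than 133, so (a) is unavailable.
Exception (b) fails — total rental receipts for the year are $3,760, not below $3,540.
Exception (c) is satisfied on its face — the spare room is part of the primary residence; rent is paid in kind. But applying paragraph (f): (f) operates — a current Standing Registration is held. Exception (c) does not apply.
All of (d)'s requirements are met (a Small Lessor Declaration is on file; Iris is a registered non-profit). But: (g) operates — the property is publicly advertised. (h) would limit (g) — the space is let for business use — but (i) sets (h) aside: (i) operates against (h): aggregate throughput is 3,180 units, less than the 3,520 units limit. (j) operates (a current Class B Clearance is held), but is itself disapplied by (k): (k) operates against (j): the coverage ratio is 44%, meeting the 44% threshold. (l) does not operate here (the compliance score is 65 points, not less than 55 points), so (k) stands. Exception (d) does not apply.
No exception applies. The general rule governs.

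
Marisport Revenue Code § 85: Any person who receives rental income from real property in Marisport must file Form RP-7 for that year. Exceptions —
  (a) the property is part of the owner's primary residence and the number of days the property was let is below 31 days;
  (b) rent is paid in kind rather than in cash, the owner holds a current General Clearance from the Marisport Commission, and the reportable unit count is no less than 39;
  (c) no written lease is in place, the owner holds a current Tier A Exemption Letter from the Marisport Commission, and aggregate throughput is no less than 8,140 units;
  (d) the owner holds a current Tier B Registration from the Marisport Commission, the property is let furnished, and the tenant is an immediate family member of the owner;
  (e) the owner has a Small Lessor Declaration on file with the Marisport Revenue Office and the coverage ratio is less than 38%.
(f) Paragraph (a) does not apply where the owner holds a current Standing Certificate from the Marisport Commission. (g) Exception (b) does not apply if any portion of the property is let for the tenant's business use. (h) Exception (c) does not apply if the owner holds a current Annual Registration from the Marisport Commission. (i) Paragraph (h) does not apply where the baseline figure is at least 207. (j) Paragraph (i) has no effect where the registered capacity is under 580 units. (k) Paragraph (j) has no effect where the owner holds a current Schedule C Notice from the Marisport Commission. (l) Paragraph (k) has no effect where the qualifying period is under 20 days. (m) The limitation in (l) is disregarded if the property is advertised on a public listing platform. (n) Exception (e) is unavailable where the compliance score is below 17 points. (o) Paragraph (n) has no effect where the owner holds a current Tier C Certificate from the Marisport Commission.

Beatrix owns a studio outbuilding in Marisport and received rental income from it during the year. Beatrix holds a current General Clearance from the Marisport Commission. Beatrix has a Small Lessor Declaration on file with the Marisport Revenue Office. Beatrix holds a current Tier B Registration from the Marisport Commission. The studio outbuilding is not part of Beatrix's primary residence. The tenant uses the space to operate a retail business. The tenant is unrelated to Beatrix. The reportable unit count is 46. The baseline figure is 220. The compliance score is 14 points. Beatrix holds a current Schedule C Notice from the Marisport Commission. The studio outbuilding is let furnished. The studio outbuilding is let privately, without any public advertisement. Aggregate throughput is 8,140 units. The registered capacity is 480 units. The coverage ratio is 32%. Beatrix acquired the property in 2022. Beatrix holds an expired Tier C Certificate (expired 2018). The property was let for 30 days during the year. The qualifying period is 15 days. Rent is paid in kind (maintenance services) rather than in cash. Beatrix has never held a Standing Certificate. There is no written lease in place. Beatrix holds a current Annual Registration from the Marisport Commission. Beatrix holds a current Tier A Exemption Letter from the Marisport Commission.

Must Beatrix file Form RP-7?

Yes — Beatrix must file Form RP-7.

Exception (a) does not apply: the studio outbuilding is not part of the primary residence.
Exception (b): rent is paid in kind; a current General Clearance is held; the reportable unit count is 46, meeting the 39 threshold — every condition holds. But: (g) applies — the space is let for business use. (b) is therefore removed.
Exception (c) is satisfied on its face — there is no written lease; a current Tier A Exemption Letter is held; aggregate throughput is 8,140 units, meeting the 8,140 units threshold. But: (h) operates against (c): a current Annual Registration is held. (i) would limit (h) — the baseline figure is 220, meeting the 207 threshold — but (j) sets (i) aside: (j) operates against (i): the registered capacity is 480 units, under the 580 units limit. (k) would limit (j) — a current Schedule C Notice is held — but (l) sets (k) aside: (l) operates against (k): the qualifying period is 15 days, under the 20 days limit. (m), which would lift (l), does not operate here — the property is let privately without advertisement. Exception (c) does not apply.
Exception (d) fails — the tenant is unrelated to the owner.
Exception (e): a Small Lessor Declaration is on file; the coverage ratio is 32%, less than the 38% limit — every condition holds. However, paragraphs (n)–(o) must be considered: (n) is engaged — the compliance score is 14 points, below the 17 points limit. (o), which would lift (n), is inapplicable — there is no Tier C Certificate in force. So (e) is unavailable.
No exception displaces § 85.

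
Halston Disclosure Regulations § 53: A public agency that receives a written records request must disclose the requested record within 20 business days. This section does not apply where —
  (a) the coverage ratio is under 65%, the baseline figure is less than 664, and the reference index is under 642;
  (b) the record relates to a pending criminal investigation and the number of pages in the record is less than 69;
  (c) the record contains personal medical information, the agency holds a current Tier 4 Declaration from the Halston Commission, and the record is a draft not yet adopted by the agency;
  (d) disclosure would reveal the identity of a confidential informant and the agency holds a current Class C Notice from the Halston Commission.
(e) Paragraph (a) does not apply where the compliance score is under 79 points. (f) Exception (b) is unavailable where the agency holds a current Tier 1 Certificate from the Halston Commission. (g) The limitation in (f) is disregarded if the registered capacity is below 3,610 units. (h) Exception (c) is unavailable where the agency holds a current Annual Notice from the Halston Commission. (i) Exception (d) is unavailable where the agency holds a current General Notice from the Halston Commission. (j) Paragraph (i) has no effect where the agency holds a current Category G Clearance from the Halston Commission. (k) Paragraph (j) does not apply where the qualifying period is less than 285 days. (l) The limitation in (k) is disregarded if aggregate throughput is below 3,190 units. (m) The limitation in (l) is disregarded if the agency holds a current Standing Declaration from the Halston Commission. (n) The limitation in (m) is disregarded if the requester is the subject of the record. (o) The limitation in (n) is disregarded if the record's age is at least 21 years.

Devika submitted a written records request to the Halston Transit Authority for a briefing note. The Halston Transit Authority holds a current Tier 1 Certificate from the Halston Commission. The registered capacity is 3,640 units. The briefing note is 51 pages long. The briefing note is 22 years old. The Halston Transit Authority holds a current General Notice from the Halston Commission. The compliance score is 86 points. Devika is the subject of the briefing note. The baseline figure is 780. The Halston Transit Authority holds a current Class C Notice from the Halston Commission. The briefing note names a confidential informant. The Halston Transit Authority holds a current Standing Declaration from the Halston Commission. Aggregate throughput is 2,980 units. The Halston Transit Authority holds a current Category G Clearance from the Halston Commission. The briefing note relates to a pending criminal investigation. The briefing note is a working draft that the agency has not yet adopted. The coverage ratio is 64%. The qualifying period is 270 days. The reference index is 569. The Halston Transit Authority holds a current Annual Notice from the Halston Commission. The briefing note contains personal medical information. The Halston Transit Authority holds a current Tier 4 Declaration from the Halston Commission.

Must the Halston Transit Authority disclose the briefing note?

Yes — the Halston Transit Authority must disclose the briefing note.

Exception (a) does not apply: the baseline figure is 780, not less than 664.
Exception (b)'s conditions are all satisfied: the briefing note relates to a pending investigation; the number of pages in the record is 51, less than the 69 limit. But: (f) operates against (b): a current Tier 1 Certificate is held. (g) is inapplicable (the registered capacity is 3,640 units, not below 3,610 units), so (f) stands. Exception (b) does not apply.
Exception (c) is satisfied on its face — the briefing note contains personal medical information; a current Tier 4 Declaration is held; the briefing note is an unadopted draft. However, paragraph (h) must be considered: (h) is engaged — a current Annual Notice is held. Exception (c) does not apply.
All of (d)'s requirements are met (the briefing note names a confidential informant; a current Class C Notice is held). However, paragraphs (i)–(o) must be considered: (i) operates against (d): a current General Notice is held. (j) applies (a current Category G Clearance is held), but is overridden by (k): (k) operates against (j): the qualifying period is 270 days, less than the 285 days limit. (l) applies (aggregate throughput is 2,980 units, below the 3,190 units limit), but is displaced by (m): (m) operates against (l): a current Standing Declaration is held. (n) is triggered (Devika is the subject of the briefing note), but is displaced by (o): (o) operates against (n): the record's age is 22 years, meeting the 21 years threshold. Exception (d) does not apply.
None of the exceptions is available; § 53 applies in full.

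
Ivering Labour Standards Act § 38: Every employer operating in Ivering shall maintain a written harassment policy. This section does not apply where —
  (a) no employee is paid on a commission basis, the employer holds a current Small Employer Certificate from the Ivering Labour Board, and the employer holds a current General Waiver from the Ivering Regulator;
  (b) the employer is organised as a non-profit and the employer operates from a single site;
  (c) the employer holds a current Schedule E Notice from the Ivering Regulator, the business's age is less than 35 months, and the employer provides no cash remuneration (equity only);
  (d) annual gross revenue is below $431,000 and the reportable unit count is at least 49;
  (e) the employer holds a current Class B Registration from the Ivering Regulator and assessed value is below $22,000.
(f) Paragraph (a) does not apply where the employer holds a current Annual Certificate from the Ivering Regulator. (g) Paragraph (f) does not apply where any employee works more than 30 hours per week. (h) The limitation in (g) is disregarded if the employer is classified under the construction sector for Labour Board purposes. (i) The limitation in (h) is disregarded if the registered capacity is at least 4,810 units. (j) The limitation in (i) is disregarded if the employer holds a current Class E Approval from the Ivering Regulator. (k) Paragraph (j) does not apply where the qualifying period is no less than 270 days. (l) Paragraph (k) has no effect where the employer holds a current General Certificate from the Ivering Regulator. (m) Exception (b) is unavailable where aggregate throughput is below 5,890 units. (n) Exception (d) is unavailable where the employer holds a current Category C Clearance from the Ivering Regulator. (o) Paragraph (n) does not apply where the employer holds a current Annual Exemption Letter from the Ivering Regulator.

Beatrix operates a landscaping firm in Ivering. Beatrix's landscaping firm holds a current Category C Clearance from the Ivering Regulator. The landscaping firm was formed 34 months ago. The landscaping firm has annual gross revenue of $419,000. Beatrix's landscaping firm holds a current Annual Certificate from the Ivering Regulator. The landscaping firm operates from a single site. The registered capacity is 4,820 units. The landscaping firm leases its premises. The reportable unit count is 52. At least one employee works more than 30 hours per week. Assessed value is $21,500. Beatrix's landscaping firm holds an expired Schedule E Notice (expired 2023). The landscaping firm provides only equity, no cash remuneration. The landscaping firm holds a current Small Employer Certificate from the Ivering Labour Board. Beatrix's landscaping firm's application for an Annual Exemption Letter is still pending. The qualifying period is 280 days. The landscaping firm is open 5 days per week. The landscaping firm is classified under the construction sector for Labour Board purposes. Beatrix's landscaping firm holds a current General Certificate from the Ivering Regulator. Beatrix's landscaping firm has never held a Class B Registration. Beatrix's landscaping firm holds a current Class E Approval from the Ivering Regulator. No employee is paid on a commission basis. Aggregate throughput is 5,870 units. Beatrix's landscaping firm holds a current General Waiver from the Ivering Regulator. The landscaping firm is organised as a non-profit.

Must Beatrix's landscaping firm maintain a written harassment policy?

Exception (a): no employee is paid on commission; a current Small Employer Certificate is held; a current General Waiver is held — every condition holds. But applying paragraphs (f)–(l): (f) operates — a current Annual Certificate is held. (g) is engaged (at least one employee exceeds 30 hours/week), but is displaced by (h): (h) is engaged — the landscaping firm is classified under the construction sector. (i) applies (the registered capacity is 4,820 units, meeting the 4,810 units threshold), but yields to (j): (j) operates against (i): a current Class E Approval is held. (k) applies (the qualifying period is 280 days, meeting the 270 days threshold), but yields to (l): (l) is triggered — a current General Certificate is held. Exception (a) does not apply.
Exception (b) is satisfied on its face — the employer is a non-profit; the employer operates from a single site. Turning to paragraph (m): (m) is engaged — aggregate throughput is 5,870 units, below the 5,890 units limit. So (b) is unavailable.
Exception (c) does not apply: no current Schedule E Notice is held.
Exception (d) is satisfied on its face — annual gross revenue is $419,000, below the $431,000 limit; the reportable unit count is 52, meeting the 49 threshold. But applying paragraphs (n)–(o): (n) operates against (d): a current Category C Clearance is held. (o), which would lift (n), is inapplicable — no current Annual Exemption Letter is held. So (d) is unavailable.
Exception (e) does not apply: there is no Class B Registration in force.
No exception is made out. Beatrix's landscaping firm falls within the general rule.

Yes — Beatrix's landscaping firm must maintain a written harassment policy.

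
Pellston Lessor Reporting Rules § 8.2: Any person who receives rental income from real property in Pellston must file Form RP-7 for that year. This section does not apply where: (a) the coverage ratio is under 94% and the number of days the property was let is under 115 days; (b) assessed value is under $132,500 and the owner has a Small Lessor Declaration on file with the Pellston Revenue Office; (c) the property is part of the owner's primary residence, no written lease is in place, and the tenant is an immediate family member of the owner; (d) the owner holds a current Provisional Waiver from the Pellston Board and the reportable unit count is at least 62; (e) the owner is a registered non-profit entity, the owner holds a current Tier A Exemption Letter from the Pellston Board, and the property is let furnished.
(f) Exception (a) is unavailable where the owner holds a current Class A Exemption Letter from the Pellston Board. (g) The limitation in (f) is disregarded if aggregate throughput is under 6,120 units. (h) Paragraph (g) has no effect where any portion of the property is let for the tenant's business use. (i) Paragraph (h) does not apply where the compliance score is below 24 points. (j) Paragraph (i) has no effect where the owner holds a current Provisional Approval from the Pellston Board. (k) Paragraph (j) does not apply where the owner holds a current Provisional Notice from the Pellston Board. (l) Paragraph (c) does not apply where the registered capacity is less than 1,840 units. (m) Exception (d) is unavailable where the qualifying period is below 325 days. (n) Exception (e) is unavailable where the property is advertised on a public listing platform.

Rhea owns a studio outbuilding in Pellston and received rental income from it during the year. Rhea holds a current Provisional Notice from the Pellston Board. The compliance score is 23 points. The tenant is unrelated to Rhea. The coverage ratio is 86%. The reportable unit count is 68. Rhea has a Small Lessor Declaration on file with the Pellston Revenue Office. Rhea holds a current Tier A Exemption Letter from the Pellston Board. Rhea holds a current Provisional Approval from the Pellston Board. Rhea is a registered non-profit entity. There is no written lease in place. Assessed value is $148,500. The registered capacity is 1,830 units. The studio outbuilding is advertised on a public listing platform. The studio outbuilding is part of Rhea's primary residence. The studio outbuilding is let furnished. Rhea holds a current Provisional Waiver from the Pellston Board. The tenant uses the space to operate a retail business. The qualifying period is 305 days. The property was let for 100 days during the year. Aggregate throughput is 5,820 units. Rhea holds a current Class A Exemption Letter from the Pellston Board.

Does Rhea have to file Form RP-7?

No — exception (a) applies; Rhea is not required to file Form RP-7.

Exception (a) is satisfied on its face — the coverage ratio is 86%, under the 94% limit; the number of days the property was let is 100 days, under the 115 days limit. Under paragraphs (f)–(k): (f) would limit (a) — a current Class A Exemption Letter is held — but (g) sets (f) aside: (g) operates — aggregate throughput is 5,820 units, under the 6,120 units limit. (h) would limit (g) — the space is let for business use — but (i) sets (h) aside: (i) is triggered — the compliance score is 23 points, below the 24 points limit. (j) operates (a current Provisional Approval is held), but is set aside by (k): (k) operates against (j): a current Provisional Notice is held. (a) remains available.
Exception (b) fails — assessed value is $148,500, not under $132,500.
Exception (c) fails — the tenant is unrelated to the owner.
Exception (d) is satisfied on its face — a current Provisional Waiver is held; the reportable unit count is 68, meeting the 62 threshold. Turning to paragraph (m): (m) applies — the qualifying period is 305 days, below the 325 days limit. So (d) is unavailable.
Exception (e) is satisfied on its face — Rhea is a registered non-profit; a current Tier A Exemption Letter is held; the property is let furnished. But applying paragraph (n): (n) is engaged — the property is publicly advertised. So (e) is unavailable.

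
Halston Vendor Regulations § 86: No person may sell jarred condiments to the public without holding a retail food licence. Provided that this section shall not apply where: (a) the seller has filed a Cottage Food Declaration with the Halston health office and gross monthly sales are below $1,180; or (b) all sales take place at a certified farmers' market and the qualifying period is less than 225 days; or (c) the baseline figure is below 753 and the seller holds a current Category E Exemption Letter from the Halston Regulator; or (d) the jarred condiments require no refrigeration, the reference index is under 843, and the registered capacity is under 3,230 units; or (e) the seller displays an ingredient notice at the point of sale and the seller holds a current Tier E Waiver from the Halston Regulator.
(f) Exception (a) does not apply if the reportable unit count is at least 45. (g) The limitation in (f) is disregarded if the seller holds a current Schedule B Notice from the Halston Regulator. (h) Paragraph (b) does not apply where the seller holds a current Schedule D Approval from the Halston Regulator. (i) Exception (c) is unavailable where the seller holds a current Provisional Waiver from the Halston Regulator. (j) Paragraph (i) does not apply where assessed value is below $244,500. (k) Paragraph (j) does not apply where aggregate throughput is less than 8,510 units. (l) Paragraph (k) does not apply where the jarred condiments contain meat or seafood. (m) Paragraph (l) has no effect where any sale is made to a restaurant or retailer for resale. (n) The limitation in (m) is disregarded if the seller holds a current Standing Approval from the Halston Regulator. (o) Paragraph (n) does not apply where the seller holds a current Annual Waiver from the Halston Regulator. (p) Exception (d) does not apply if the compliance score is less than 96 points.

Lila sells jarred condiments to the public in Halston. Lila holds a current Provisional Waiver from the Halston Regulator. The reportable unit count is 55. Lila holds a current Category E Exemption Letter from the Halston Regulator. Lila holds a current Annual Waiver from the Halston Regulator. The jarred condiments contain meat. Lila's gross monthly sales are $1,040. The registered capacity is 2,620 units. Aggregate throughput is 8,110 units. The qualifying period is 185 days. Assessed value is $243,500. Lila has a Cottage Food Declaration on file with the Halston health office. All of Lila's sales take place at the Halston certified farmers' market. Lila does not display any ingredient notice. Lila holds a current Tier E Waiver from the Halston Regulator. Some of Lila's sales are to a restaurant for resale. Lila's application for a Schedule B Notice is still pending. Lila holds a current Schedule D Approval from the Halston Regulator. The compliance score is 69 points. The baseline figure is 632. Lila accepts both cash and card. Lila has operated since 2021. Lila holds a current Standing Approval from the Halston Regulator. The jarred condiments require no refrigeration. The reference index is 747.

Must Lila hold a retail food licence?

Yes — Lila must hold a retail food licence.

Exception (a)'s conditions are all satisfied: a Cottage Food Declaration is on file; gross monthly sales are $1,040, below the $1,180 limit. Turning to paragraphs (f)–(g): (f) operates against (a): the reportable unit count is 55, meeting the 45 threshold. (g) is not triggered (no current Schedule B Notice is held), so (f) stands. (a) is therefore removed.
Exception (b)'s conditions are all satisfied: all sales are at a certified farmers' market; the qualifying period is 185 days, less than the 225 days limit. Turning to paragraph (h): (h) is engaged — a current Schedule D Approval is held. So (b) is unavailable.
All of (c)'s requirements are met (the baseline figure is 632, below the 753 limit; a current Category E Exemption Letter is held). But: (i) is engaged — a current Provisional Waiver is held. (j) would limit (i) — assessed value is $243,500, below the $244,500 limit — but (k) sets (j) aside: (k) operates against (j): aggregate throughput is 8,110 units, less than the 8,510 units limit. (l) is engaged (the jarred condiments contain meat), but is itself disapplied by (m): (m) is triggered — some sales are to a restaurant for resale. (n) applies (a current Standing Approval is held), but is itself disapplied by (o): (o) operates against (n): a current Annual Waiver is held. So (c) is unavailable.
Exception (d)'s conditions are all satisfied: the jarred condiments are shelf-stable; the reference index is 747, under the 843 limit; the registered capacity is 2,620 units, under the 3,230 units limit. But: (p) applies — the compliance score is 69 points, less than the 96 points limit. (d) is therefore removed.
Exception (e) does not apply: no ingredient notice is displayed.
No exception displaces § 86.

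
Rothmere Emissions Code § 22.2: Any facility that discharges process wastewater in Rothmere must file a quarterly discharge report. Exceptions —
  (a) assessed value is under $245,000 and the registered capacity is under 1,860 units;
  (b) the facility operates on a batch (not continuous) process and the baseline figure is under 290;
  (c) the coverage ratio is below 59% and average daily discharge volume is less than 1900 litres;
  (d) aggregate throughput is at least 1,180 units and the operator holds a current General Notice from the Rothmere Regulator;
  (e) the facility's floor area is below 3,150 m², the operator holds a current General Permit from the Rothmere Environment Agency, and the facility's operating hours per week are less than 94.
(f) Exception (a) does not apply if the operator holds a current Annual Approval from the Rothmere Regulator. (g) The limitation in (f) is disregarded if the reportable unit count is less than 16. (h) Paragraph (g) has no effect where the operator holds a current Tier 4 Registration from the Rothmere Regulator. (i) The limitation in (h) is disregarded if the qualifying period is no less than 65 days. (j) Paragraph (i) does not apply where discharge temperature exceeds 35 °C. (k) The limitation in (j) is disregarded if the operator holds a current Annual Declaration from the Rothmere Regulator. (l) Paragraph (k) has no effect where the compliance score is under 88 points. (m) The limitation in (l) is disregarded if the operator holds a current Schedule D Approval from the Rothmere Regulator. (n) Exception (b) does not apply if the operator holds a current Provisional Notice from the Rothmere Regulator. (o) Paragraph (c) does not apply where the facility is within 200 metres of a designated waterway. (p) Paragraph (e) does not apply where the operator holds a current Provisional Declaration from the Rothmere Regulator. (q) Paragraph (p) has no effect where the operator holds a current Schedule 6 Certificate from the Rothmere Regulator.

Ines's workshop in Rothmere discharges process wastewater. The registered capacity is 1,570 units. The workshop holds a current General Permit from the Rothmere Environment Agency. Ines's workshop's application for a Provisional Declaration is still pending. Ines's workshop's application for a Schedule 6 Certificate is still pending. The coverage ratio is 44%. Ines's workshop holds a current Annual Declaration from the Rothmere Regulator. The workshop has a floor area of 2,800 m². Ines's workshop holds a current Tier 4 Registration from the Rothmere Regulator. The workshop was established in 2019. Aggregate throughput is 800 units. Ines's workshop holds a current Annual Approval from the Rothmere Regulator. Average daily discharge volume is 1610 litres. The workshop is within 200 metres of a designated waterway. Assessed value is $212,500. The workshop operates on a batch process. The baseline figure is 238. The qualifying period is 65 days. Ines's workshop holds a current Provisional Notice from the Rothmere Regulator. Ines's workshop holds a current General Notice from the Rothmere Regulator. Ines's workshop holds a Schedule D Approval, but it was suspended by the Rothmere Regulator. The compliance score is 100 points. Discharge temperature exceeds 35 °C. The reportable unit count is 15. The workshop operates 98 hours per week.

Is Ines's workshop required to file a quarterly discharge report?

No — exception (a) applies; Ines's workshop is not required to file a quarterly discharge report.

Exception (a)'s conditions are all satisfied: assessed value is $212,500, under the $245,000 limit; the registered capacity is 1,570 units, under the 1,860 units limit. Under paragraphs (f)–(m): (f) is triggered (a current Annual Approval is held), but is itself disapplied by (g): (g) operates against (f): the reportable unit count is 15, less than the 16 limit. (h) operates (a current Tier 4 Registration is held), but is displaced by (i): (i) is triggered — the qualifying period is 65 days, meeting the 65 days threshold. (j) operates (discharge temperature exceeds 35 °C), but is displaced by (k): (k) applies — a current Annual Declaration is held. (l) is not triggered (the compliance score is 100 points, not under 88 points), so (k) stands. (a) remains available.
Exception (b): the facility operates on a batch process; the baseline figure is 238, under the 290 limit — every condition holds. However, paragraph (n) must be considered: (n) is triggered — a current Provisional Notice is held. (b) is therefore removed.
Exception (c): the coverage ratio is 44%, below the 59% limit; average daily discharge volume is 1610 litres, less than the 1900 litres limit — every condition holds. But: (o) applies — the workshop is within 200 m of a designated waterway. (c) is therefore removed.
Exception (d) fails — aggregate throughput is 800 units, short of 1,180 units.
Exception (e) fails — the facility's operating hours per week are 98, not less than 94.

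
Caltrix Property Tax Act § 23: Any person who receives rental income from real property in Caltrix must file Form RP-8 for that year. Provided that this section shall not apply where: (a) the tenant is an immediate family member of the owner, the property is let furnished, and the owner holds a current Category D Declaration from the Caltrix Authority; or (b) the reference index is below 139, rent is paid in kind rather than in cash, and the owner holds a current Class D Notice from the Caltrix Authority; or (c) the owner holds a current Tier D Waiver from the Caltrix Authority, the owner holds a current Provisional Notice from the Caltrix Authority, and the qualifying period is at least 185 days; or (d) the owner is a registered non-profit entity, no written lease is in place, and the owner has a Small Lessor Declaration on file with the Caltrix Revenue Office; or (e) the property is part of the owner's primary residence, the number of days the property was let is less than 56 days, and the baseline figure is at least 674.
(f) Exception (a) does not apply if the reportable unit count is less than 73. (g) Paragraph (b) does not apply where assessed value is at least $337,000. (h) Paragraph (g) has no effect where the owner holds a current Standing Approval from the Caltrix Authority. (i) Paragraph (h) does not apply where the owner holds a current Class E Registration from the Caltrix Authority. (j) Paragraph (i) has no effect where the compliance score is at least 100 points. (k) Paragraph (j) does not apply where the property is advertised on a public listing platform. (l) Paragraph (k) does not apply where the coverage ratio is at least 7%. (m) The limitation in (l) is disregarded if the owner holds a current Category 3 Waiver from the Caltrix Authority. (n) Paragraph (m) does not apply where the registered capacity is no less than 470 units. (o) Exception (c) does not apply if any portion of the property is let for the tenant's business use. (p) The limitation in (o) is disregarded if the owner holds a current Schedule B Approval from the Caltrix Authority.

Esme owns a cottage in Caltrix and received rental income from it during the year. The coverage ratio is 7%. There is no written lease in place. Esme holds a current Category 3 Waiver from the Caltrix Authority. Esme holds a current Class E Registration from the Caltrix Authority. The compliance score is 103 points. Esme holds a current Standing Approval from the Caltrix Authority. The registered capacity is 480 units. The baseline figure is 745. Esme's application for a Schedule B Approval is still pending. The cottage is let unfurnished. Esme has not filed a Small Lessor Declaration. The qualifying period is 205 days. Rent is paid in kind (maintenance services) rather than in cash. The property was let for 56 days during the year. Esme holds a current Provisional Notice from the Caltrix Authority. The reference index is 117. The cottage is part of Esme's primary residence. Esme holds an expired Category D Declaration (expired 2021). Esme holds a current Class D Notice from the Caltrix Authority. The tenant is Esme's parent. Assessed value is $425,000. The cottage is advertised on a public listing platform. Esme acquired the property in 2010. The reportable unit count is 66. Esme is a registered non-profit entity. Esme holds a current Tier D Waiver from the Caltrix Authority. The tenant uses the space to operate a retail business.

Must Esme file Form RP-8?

No — exception (b) applies; Esme is not required to file Form RP-8.

Exception (a) requires that the property is let furnished; but the property is let unfurnished, so (a) is unavailable.
Exception (b) is satisfied on its face — the reference index is 117, below the 139 limit; rent is paid in kind; a current Class D Notice is held. Applying paragraphs (g)–(n): (g) would limit (b) — assessed value is $425,000, meeting the $337,000 threshold — but (h) sets (g) aside: (h) operates against (g): a current Standing Approval is held. (i) would limit (h) — a current Class E Registration is held — but (j) sets (i) aside: (j) operates against (i): the compliance score is 103 points, meeting the 100 points threshold. (k) would limit (j) — the property is publicly advertised — but (l) sets (k) aside: (l) operates against (k): the coverage ratio is 7%, meeting the 7% threshold. (m) would limit (l) — a current Category 3 Waiver is held — but (n) sets (m) aside: (n) operates against (m): the registered capacity is 480 units, meeting the 470 units threshold. So (b) applies.
Exception (c)'s conditions are all satisfied: a current Tier D Waiver is held; a current Provisional Notice is held; the qualifying period is 205 days, meeting the 185 days threshold. Turning to paragraphs (o)–(p): (o) operates against (c): the space is let for business use. (p) is not engaged (there is no Schedule B Approval in force), so (o) stands. So (c) is unavailable.
Exception (d) fails — no Small Lessor Declaration is on file.
Exception (e) requires that the number of days the property was let is less than 56 days; but the number of days the property was let is 56 days, not less than 56 days, so (e) is unavailable.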